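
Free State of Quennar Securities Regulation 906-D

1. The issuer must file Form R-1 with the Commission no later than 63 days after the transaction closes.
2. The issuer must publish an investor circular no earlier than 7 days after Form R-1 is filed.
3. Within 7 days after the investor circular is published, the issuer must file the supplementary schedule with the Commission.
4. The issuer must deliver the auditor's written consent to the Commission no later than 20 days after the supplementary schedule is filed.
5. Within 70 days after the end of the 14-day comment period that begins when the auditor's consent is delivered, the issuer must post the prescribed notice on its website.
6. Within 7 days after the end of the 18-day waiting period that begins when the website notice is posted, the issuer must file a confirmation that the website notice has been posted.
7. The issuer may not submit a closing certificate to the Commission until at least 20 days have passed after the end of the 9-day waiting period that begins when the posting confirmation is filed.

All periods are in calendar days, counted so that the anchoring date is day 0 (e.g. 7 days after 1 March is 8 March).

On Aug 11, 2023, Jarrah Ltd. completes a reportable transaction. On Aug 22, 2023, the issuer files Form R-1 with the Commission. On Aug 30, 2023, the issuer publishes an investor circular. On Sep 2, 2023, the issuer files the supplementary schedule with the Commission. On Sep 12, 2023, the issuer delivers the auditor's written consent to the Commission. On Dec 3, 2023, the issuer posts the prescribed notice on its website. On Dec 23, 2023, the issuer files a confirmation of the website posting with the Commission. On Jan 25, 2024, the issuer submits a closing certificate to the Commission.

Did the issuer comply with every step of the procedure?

Step 1 — counting 63 days from Aug 11, 2023 (when the transaction closes) gives a deadline of Oct 13, 2023; completed Aug 22, 2023, before the deadline.
Step 2 — must wait 7 days from Aug 22, 2023 (when Form R-1 is filed), so not before Aug 29, 2023; done Aug 30, 2023, after the minimum wait.
Step 3 — counting 7 days from Aug 30, 2023 (when the investor circular is published) gives a deadline of Sep 6, 2023; Sep 2, 2023 is within that limit.
Step 4 — counting 20 days from Sep 2, 2023 (when the supplementary schedule is filed) gives a deadline of Sep 22, 2023; Sep 12, 2023 is within that limit.
Step 5 — counting 70 days from Sep 26, 2023 (end of the 14-day comment period, which began when the auditor's consent is delivered on Sep 12, 2023) gives a deadline of Dec 5, 2023; Dec 3, 2023 is within that limit.
Step 6 — counting 7 days from Dec 21, 2023 (end of the 18-day waiting period, which began when the website notice is posted on Dec 3, 2023) gives a deadline of Dec 28, 2023; completed Dec 23, 2023, before the deadline.
Step 7 — must wait 20 days from Jan 1, 2024 (end of the 9-day waiting period, which began when the posting confirmation is filed on Dec 23, 2023), so not before Jan 21, 2024; done Jan 25, 2024, after the minimum wait.

Yes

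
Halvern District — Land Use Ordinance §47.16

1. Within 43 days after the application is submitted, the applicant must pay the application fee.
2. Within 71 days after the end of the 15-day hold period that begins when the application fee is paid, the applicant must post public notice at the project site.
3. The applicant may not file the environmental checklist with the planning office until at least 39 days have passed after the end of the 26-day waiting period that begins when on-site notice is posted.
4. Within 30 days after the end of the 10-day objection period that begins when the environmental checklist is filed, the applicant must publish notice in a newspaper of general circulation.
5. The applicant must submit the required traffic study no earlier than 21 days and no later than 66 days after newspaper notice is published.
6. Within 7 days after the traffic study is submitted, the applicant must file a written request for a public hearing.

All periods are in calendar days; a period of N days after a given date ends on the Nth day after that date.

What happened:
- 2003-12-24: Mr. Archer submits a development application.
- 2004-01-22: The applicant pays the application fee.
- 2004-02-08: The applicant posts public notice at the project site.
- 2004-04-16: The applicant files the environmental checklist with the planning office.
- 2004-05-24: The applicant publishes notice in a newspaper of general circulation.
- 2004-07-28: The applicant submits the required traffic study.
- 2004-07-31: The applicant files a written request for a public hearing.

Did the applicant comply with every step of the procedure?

(1) due by 2003-12-24 + 43 days = 2004-02-05; 2004-01-22 is within that limit.
(2) due by 2004-02-06 + 71 days = 2004-04-17; done 2004-02-08 — timely.
(3) permitted from 2004-03-05 + 39 days = 2004-04-13 onward; done 2004-04-16, after the minimum wait.
(4) due by 2004-04-26 + 30 days = 2004-05-26; 2004-05-24 is within that limit.
(5) the permitted window runs from 2004-05-24 + 21 = 2004-06-14 to 2004-05-24 + 66 = 2004-07-29; 2004-07-28 falls inside that range.
(6) due by 2004-07-28 + 7 days = 2004-08-04; completed 2004-07-31, before the deadline.

Yes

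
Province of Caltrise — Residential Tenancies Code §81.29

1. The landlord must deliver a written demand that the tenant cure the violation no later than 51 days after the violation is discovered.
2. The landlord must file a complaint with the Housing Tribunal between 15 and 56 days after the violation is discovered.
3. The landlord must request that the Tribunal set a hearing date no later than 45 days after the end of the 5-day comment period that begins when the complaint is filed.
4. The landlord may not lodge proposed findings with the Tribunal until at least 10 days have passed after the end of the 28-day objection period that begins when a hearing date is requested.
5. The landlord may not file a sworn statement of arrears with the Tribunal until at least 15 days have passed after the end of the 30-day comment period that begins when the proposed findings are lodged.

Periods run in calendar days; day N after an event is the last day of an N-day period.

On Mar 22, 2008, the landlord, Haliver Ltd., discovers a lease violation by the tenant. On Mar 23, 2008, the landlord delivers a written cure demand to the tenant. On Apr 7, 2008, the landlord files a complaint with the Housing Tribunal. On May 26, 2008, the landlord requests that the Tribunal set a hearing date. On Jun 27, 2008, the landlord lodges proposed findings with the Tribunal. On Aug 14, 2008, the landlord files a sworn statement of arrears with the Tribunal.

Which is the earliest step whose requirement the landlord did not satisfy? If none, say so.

(1) due by Mar 22, 2008 + 51 days = May 12, 2008; completed Mar 23, 2008, before the deadline.
(2) the permitted window runs from Mar 22, 2008 + 15 = Apr 6, 2008 to Mar 22, 2008 + 56 = May 17, 2008; Apr 7, 2008 falls inside that range.
(3) due by Apr 12, 2008 + 45 days = May 27, 2008; May 26, 2008 is within that limit.
(4) permitted from Jun 23, 2008 + 10 days = Jul 3, 2008 onward; acted on Jun 27, 2008, 6 days prematurely.
The analysis stops there.

Step 4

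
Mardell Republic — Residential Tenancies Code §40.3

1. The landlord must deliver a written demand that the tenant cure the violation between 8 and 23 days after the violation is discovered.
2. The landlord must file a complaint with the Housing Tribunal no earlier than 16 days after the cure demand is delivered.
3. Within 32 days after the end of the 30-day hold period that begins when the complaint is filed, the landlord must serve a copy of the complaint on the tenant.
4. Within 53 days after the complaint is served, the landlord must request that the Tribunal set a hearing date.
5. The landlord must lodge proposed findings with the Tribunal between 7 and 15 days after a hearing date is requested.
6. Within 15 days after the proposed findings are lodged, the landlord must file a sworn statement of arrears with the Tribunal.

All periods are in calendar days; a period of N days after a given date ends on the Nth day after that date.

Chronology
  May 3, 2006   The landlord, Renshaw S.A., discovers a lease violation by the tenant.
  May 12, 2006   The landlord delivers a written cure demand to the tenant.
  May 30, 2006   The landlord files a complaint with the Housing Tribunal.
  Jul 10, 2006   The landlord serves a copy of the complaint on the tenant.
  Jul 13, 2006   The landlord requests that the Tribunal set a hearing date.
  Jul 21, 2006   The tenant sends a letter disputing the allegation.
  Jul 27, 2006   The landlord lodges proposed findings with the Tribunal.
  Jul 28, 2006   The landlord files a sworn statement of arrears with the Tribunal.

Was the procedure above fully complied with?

Step 1: the window is 8–23 days after May 3, 2006 (when the violation is discovered), so May 11, 2006 through May 26, 2006; done May 12, 2006, which is between those dates.
Step 2: the earliest permitted date is 16 days after May 12, 2006 (when the cure demand is delivered), i.e. May 28, 2006; done May 30, 2006 — permitted.
Step 3: 32 days after Jun 29, 2006 (end of the 30-day hold period, which began when the complaint is filed on May 30, 2006) is Jul 31, 2006; completed Jul 10, 2006, before the deadline.
Step 4: 53 days after Jul 10, 2006 (when the complaint is served) is Sep 1, 2006; done Jul 13, 2006 — timely.
Step 5: the window is 7–15 days after Jul 13, 2006 (when a hearing date is requested), so Jul 20, 2006 through Jul 28, 2006; Jul 27, 2006 falls inside that range.
Step 6: 15 days after Jul 27, 2006 (when the proposed findings are lodged) is Aug 11, 2006; Jul 28, 2006 is within that limit.

Yes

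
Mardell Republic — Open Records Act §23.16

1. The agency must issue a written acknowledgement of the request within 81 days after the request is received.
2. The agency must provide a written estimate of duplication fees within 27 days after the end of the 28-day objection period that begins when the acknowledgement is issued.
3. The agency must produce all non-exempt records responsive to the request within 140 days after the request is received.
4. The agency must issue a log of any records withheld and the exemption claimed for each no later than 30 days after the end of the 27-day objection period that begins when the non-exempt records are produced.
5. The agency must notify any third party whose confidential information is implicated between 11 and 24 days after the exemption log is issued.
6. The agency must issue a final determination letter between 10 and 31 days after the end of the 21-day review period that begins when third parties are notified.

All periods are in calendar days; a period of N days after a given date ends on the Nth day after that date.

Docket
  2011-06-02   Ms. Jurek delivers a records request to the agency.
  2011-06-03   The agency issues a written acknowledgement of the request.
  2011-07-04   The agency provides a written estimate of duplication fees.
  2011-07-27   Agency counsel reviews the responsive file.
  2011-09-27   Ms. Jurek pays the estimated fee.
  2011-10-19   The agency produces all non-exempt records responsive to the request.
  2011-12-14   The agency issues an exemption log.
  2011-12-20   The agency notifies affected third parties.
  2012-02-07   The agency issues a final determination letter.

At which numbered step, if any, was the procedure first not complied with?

Step 1 — counting 81 days from 2011-06-02 (when the request is received) gives a deadline of 2011-08-22; completed 2011-06-03, before the deadline.
Step 2 — counting 27 days from 2011-07-01 (end of the 28-day objection period, which began when the acknowledgement is issued on 2011-06-03) gives a deadline of 2011-07-28; done 2011-07-04 — timely.
Step 3 — counting 140 days from 2011-06-02 (when the request is received) gives a deadline of 2011-10-20; done 2011-10-19 — timely.
Step 4 — counting 30 days from 2011-11-15 (end of the 27-day objection period, which began when the non-exempt records are produced on 2011-10-19) gives a deadline of 2011-12-15; done 2011-12-14 — timely.
Step 5 — 11 and 24 days from 2011-12-14 (when the exemption log is issued) are 2011-12-25 and 2012-01-07 respectively; 2011-12-20 is 5 days too early.

Step 5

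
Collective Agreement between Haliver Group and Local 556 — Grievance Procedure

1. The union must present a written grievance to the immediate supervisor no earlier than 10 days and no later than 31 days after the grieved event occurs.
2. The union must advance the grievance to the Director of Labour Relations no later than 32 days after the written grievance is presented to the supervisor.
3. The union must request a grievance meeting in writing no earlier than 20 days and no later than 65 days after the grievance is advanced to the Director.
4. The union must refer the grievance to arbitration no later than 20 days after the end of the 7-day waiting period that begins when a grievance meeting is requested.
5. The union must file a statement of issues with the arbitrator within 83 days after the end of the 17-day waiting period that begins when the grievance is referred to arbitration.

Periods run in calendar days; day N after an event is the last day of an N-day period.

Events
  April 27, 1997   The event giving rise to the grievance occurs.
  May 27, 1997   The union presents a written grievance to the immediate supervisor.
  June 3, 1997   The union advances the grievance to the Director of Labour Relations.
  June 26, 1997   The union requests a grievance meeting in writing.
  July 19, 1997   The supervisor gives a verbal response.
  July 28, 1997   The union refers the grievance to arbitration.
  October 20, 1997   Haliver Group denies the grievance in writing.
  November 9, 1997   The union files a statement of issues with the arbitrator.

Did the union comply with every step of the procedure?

No

Step 1 — 10 and 31 days from April 27, 1997 (when the grieved event occurs) are May 7, 1997 and May 28, 1997 respectively; May 27, 1997 falls inside that range.
Step 2 — counting 32 days from May 27, 1997 (when the written grievance is presented to the supervisor) gives a deadline of June 28, 1997; June 3, 1997 is within that limit.
Step 3 — 20 and 65 days from June 3, 1997 (when the grievance is advanced to the Director) are June 23, 1997 and August 7, 1997 respectively; done June 26, 1997 — within the window.
Step 4 — counting 20 days from July 3, 1997 (end of the 7-day waiting period, which began when a grievance meeting is requested on June 26, 1997) gives a deadline of July 23, 1997; done July 28, 1997 — 5 days late.
That is the first point of non-compliance.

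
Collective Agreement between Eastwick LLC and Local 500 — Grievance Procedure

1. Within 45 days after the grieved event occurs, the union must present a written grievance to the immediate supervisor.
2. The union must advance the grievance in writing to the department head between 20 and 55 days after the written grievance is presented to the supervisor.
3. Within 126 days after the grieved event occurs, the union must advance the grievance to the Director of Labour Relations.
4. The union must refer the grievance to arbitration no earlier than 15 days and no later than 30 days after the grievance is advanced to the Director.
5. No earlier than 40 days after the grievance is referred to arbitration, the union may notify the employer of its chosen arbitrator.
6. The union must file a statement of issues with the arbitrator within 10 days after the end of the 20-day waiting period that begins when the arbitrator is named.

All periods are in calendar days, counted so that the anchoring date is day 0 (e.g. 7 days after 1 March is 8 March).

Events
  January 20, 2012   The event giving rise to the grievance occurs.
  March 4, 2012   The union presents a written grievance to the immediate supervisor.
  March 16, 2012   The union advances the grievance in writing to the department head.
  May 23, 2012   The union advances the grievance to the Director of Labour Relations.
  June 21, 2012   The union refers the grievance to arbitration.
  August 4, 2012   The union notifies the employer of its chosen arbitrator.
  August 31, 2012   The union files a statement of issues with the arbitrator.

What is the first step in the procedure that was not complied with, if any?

Step 1: 45 days after January 20, 2012 (when the grieved event occurs) is March 5, 2012; completed March 4, 2012, before the deadline.
Step 2: the window is 20–55 days after March 4, 2012 (when the written grievance is presented to the supervisor), so March 24, 2012 through April 28, 2012; March 16, 2012 is 8 days too early.
The procedure was therefore not followed at step 2.

Step 2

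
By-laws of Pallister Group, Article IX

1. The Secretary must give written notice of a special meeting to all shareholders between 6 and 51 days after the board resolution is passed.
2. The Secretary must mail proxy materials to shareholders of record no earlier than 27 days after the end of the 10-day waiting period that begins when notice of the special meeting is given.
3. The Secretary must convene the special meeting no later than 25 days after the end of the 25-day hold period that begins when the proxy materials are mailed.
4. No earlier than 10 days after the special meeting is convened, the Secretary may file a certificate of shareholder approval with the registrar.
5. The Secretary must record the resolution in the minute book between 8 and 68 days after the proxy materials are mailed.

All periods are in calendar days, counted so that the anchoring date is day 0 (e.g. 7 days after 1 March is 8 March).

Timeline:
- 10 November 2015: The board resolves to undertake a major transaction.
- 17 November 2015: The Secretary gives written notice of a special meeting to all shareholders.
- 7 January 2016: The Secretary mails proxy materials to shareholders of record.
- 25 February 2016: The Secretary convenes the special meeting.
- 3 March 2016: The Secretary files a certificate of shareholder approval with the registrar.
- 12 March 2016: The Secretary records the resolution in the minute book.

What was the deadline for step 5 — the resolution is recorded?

15 March 2016

Step 5 runs from 7 January 2016, when the proxy materials are mailed. The window is 8–68 days after 7 January 2016; it closes on 15 March 2016.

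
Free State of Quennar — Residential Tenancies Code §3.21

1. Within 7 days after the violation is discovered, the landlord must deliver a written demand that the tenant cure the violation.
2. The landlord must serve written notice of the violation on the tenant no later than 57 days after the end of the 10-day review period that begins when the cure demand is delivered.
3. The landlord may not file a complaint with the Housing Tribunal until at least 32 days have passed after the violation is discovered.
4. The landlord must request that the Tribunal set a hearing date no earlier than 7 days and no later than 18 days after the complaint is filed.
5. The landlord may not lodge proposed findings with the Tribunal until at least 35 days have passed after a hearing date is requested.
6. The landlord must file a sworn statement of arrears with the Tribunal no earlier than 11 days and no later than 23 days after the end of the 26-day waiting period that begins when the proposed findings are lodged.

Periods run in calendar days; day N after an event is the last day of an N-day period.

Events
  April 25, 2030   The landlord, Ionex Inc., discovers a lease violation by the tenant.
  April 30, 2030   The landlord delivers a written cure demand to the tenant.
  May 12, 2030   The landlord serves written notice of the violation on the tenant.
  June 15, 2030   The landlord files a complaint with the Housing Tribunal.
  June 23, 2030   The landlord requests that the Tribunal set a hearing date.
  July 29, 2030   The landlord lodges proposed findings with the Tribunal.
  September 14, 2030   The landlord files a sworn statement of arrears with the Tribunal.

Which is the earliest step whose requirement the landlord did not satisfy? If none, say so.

Step 1: 7 days after April 25, 2030 (when the violation is discovered) is May 2, 2030; completed April 30, 2030, before the deadline.
Step 2: 57 days after May 10, 2030 (end of the 10-day review period, which began when the cure demand is delivered on April 30, 2030) is July 6, 2030; completed May 12, 2030, before the deadline.
Step 3: the earliest permitted date is 32 days after April 25, 2030 (when the violation is discovered), i.e. May 27, 2030; June 15, 2030 is on or after that date.
Step 4: the window is 7–18 days after June 15, 2030 (when the complaint is filed), so June 22, 2030 through July 3, 2030; June 23, 2030 falls inside that range.
Step 5: the earliest permitted date is 35 days after June 23, 2030 (when a hearing date is requested), i.e. July 28, 2030; July 29, 2030 is on or after that date.
Step 6: the window is 11–23 days after August 24, 2030 (end of the 26-day waiting period, which began when the proposed findings are lodged on July 29, 2030), so September 4, 2030 through September 16, 2030; September 14, 2030 falls inside that range.

None — every step was satisfied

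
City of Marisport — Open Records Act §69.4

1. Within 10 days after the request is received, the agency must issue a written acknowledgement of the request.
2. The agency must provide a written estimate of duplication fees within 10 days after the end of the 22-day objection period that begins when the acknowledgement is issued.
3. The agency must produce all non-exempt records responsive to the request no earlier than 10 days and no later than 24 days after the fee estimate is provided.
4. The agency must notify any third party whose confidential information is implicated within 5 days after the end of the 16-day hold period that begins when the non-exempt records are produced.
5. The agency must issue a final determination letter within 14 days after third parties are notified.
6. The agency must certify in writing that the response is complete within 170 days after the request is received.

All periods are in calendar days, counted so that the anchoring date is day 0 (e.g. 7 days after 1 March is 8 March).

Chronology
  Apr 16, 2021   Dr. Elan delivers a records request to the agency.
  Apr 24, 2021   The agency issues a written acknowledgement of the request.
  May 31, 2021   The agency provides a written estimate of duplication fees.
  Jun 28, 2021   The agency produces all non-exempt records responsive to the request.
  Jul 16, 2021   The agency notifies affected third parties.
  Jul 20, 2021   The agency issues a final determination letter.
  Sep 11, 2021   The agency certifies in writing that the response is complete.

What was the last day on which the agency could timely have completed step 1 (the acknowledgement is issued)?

Step 1 runs from Apr 16, 2021, when the request is received. 10 days after Apr 16, 2021 is Apr 26, 2021.

Apr 26, 2021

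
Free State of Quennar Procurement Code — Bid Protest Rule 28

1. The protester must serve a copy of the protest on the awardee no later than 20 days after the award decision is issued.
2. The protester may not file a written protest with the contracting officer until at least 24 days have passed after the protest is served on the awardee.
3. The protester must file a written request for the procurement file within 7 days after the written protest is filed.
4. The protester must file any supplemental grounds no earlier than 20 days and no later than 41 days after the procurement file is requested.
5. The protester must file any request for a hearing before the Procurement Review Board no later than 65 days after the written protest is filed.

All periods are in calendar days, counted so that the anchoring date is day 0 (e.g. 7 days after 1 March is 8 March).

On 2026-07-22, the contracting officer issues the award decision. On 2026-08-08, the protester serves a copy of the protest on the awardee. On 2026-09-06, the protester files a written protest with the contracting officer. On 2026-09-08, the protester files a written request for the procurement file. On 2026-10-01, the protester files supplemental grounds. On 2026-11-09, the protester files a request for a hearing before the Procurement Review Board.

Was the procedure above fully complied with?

Yes

(1) due by 2026-07-22 + 20 days = 2026-08-11; done 2026-08-08 — timely.
(2) permitted from 2026-08-08 + 24 days = 2026-09-01 onward; done 2026-09-06, after the minimum wait.
(3) due by 2026-09-06 + 7 days = 2026-09-13; completed 2026-09-08, before the deadline.
(4) the permitted window runs from 2026-09-08 + 20 = 2026-09-28 to 2026-09-08 + 41 = 2026-10-19; done 2026-10-01 — within the window.
(5) due by 2026-09-06 + 65 days = 2026-11-10; 2026-11-09 is within that limit.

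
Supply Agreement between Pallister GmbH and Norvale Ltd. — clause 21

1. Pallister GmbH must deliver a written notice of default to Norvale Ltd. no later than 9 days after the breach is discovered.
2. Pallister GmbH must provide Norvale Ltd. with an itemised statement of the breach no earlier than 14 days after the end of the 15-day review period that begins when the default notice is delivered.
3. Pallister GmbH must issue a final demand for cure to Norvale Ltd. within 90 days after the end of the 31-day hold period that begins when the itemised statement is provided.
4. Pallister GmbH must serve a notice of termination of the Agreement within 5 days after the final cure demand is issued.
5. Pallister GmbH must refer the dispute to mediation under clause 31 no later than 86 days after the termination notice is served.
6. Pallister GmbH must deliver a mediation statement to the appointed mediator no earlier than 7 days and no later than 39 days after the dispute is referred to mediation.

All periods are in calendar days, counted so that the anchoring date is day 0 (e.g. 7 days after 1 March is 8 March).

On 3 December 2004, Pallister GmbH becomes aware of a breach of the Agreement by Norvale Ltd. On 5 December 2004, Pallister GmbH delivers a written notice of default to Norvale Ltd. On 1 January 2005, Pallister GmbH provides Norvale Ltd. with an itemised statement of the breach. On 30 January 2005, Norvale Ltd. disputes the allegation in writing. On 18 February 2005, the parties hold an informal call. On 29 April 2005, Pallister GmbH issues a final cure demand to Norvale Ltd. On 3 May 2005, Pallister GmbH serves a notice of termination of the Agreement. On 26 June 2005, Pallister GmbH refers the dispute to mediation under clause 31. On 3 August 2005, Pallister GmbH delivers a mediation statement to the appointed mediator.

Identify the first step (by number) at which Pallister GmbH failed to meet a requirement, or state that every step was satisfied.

Step 1 — counting 9 days from 3 December 2004 (when the breach is discovered) gives a deadline of 12 December 2004; done 5 December 2004 — timely.
Step 2 — must wait 14 days from 20 December 2004 (end of the 15-day review period, which began when the default notice is delivered on 5 December 2004), so not before 3 January 2005; acted on 1 January 2005, 2 days prematurely.

Step 2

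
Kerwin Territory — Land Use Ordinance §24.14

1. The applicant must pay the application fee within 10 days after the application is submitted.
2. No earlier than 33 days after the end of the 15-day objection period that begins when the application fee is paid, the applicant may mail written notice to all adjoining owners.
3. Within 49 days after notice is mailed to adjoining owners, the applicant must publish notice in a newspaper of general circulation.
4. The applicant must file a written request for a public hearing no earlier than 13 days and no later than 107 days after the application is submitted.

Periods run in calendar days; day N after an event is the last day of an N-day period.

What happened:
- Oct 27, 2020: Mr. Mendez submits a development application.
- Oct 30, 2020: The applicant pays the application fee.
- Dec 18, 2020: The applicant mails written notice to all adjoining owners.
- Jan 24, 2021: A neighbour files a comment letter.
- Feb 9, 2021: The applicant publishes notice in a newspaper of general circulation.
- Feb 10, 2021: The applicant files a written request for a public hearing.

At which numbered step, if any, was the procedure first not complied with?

(1) due by Oct 27, 2020 + 10 days = Nov 6, 2020; completed Oct 30, 2020, before the deadline.
(2) permitted from Nov 14, 2020 + 33 days = Dec 17, 2020 onward; done Dec 18, 2020 — permitted.
(3) due by Dec 18, 2020 + 49 days = Feb 5, 2021; not done until Feb 9, 2021, 4 days after the deadline.
Later steps need not be reached.

Step 3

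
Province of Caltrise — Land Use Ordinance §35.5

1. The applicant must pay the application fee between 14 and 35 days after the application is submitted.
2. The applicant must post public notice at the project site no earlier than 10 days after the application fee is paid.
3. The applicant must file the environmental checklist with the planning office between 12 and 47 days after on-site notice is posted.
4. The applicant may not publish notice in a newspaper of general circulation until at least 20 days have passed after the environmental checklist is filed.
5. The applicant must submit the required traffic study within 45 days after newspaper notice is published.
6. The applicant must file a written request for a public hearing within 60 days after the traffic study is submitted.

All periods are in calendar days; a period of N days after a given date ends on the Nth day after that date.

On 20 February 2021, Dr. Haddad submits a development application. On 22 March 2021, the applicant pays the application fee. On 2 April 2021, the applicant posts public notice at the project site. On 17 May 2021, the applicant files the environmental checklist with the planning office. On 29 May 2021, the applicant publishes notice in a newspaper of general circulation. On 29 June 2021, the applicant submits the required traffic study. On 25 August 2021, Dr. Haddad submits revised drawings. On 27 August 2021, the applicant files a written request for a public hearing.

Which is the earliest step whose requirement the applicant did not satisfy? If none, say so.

(1) the permitted window runs from 20 February 2021 + 14 = 6 March 2021 to 20 February 2021 + 35 = 27 March 2021; done 22 March 2021, which is between those dates.
(2) permitted from 22 March 2021 + 10 days = 1 April 2021 onward; 2 April 2021 is on or after that date.
(3) the permitted window runs from 2 April 2021 + 12 = 14 April 2021 to 2 April 2021 + 47 = 19 May 2021; done 17 May 2021 — within the window.
(4) permitted from 17 May 2021 + 20 days = 6 June 2021 onward; 29 May 2021 is 8 days before the earliest permitted date.

Step 4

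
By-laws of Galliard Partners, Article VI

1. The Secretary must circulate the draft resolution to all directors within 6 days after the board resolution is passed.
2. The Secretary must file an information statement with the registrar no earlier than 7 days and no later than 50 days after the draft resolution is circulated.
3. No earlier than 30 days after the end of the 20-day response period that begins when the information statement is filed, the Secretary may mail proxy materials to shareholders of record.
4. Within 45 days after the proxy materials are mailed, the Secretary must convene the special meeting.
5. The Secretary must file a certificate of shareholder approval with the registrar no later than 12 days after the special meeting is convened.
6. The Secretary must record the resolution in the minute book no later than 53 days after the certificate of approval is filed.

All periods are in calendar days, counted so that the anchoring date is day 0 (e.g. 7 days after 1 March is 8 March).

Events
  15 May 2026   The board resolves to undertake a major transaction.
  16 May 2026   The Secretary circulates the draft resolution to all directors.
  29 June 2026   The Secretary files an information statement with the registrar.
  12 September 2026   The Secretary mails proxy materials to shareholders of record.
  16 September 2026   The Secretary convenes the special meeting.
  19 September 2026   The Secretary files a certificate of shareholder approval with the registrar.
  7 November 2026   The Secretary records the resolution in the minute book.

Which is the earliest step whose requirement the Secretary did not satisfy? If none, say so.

None — every step was satisfied

(1) due by 15 May 2026 + 6 days = 21 May 2026; done 16 May 2026 — timely.
(2) the permitted window runs from 16 May 2026 + 7 = 23 May 2026 to 16 May 2026 + 50 = 5 July 2026; done 29 June 2026 — within the window.
(3) permitted from 19 July 2026 + 30 days = 18 August 2026 onward; done 12 September 2026, after the minimum wait.
(4) due by 12 September 2026 + 45 days = 27 October 2026; done 16 September 2026 — timely.
(5) due by 16 September 2026 + 12 days = 28 September 2026; done 19 September 2026 — timely.
(6) due by 19 September 2026 + 53 days = 11 November 2026; done 7 November 2026 — timely.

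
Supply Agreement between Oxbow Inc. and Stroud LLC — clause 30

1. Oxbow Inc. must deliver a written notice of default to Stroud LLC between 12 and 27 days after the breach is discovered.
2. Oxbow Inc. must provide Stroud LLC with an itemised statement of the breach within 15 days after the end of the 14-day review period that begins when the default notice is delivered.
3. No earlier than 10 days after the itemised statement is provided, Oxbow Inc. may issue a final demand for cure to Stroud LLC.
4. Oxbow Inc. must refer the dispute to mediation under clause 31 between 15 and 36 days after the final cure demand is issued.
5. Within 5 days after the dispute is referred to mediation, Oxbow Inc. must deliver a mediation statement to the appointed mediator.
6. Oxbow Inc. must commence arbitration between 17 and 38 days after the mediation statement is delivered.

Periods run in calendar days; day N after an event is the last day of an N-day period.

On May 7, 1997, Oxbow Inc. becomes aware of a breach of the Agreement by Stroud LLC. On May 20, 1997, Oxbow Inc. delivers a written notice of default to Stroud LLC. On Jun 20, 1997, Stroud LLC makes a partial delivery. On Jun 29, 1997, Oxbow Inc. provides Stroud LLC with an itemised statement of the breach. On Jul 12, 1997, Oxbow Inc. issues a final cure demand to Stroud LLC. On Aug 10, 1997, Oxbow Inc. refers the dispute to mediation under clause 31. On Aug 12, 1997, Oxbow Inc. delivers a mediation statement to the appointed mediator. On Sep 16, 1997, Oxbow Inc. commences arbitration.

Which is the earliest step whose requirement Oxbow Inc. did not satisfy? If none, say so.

Step 1: the window is 12–27 days after May 7, 1997 (when the breach is discovered), so May 19, 1997 through Jun 3, 1997; done May 20, 1997, which is between those dates.
Step 2: 15 days after Jun 3, 1997 (end of the 14-day review period, which began when the default notice is delivered on May 20, 1997) is Jun 18, 1997; done Jun 29, 1997 — 11 days late.

Step 2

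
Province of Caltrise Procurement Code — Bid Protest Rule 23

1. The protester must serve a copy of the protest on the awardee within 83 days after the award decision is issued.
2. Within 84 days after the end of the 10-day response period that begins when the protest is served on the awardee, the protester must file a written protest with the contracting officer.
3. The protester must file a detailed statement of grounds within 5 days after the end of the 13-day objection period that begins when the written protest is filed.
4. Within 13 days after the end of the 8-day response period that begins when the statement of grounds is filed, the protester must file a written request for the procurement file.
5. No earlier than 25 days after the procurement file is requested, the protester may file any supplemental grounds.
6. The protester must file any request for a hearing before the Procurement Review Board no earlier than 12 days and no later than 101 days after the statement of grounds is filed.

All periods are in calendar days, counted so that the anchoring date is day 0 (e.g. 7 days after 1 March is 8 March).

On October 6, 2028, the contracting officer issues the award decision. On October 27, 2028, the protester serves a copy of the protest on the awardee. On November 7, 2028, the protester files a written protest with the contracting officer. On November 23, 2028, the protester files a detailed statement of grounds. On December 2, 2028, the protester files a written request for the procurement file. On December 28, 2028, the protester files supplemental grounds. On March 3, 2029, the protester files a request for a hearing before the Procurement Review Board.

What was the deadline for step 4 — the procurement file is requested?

The statement of grounds is filed on November 23, 2028; the 8-day response period therefore ends December 1, 2028, and step 4 runs from that date. 13 days after December 1, 2028 is December 14, 2028.

December 14, 2028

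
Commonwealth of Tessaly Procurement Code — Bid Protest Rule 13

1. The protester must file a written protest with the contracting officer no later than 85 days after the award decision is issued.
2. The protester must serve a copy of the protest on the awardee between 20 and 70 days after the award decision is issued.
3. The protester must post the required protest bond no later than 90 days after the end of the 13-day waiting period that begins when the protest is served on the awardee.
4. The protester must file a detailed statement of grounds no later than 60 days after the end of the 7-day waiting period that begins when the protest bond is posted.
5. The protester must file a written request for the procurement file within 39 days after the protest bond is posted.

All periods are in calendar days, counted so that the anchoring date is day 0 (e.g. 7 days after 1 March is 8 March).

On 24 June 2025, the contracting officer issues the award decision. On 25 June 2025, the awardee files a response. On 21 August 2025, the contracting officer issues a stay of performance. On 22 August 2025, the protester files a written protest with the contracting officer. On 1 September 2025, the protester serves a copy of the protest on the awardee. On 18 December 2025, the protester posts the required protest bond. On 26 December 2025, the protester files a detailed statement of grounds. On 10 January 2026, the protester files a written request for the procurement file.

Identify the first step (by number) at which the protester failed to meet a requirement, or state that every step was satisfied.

Step 1 — counting 85 days from 24 June 2025 (when the award decision is issued) gives a deadline of 17 September 2025; 22 August 2025 is within that limit.
Step 2 — 20 and 70 days from 24 June 2025 (when the award decision is issued) are 14 July 2025 and 2 September 2025 respectively; done 1 September 2025, which is between those dates.
Step 3 — counting 90 days from 14 September 2025 (end of the 13-day waiting period, which began when the protest is served on the awardee on 1 September 2025) gives a deadline of 13 December 2025; not done until 18 December 2025, 5 days after the deadline.
The analysis stops there.

Step 3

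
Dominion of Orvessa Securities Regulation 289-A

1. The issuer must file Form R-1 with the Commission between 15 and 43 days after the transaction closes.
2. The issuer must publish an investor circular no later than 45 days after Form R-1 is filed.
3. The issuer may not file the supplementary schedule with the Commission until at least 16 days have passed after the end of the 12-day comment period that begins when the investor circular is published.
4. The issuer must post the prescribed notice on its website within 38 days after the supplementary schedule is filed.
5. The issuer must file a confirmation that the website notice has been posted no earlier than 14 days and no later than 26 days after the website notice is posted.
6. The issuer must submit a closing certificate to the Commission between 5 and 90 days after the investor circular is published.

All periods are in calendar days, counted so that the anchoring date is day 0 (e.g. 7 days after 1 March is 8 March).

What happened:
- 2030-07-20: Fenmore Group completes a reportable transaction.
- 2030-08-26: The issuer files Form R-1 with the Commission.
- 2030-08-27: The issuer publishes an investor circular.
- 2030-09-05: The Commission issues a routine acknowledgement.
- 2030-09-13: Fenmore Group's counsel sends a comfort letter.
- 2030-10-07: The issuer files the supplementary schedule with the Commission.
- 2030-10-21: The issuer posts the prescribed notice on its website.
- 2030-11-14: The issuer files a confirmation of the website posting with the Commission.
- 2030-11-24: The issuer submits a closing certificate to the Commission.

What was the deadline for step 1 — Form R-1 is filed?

2030-09-01

Step 1 runs from 2030-07-20, when the transaction closes. The window is 15–43 days after 2030-07-20; it closes on 2030-09-01.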